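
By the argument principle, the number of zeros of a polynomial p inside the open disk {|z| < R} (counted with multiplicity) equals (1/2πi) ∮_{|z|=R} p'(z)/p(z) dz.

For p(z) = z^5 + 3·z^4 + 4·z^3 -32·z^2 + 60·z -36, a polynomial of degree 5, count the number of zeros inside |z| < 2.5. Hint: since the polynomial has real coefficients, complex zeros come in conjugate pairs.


The zeros of p are: (-3 + 3i), (-3 - 3i), 1, (1 + 1i), (1 - 1i).
Their magnitudes are: 4.243, 4.243, 1, 1.414, 1.414.
Zeros with |z| < R = 2.5: 1, (1 + 1i), (1 - 1i).
Count = 3.
By the argument principle, (1/2πi) ∮_{|z|=R} p'(z)/p(z) dz equals exactly this count.

Number of zeros inside |z| < 2.5: 3.


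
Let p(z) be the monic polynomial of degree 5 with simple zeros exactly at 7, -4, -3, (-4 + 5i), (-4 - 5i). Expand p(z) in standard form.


The polynomial is p(z) = ∏_{α ∈ S} (z − α), where S = {7, -4, -3, (-4 + 5i), (-4 - 5i)}.
Expanding the product yields: p(z) = z^5 + 8·z^4 + 4·z^3 -380·z^2 -2189·z -3444.
Note conjugate pairs combine to real quadratics: (z − (-4+5i))(z − (-4−5i)) = z² + 8z + 41.
The resulting polynomial has degree 5 and real coefficients as required.

p(z) = z^5 + 8·z^4 + 4·z^3 -380·z^2 -2189·z -3444.


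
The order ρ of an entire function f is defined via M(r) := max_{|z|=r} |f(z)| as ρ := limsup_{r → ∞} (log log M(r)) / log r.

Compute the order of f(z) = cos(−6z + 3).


cos(w) is a linear combination of e^{iw} and e^{−iw} (or e^w, e^{−w} in the hyperbolic case), so |cos(w)| ≤ e^{|w|}. With w = −6z + 3, |w| ≤ 6|z| + 3 = 6r + 3 on |z| = r, giving M(r) ≤ e^{6r + 3}, so ρ ≤ 1. On a suitable ray (z = it for sin/cos; z = t for sinh/cosh, t real → ∞), |cos(−6z + 3)| grows like e^{6|t|}/2, so ρ ≥ 1. Hence ρ = 1.
Therefore ρ = 1.

Order ρ = 1.


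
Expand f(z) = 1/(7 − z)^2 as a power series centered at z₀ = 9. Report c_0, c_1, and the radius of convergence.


Let w = z − z₀, so z = z₀ + w.
Then 7 − z = 7 − (z₀ + w) = (7 − z₀) − w = -2 − w.
f(z) = 1/(-2 − w)^2 = (1/(-2)^2) · (1 − w/(-2))^{−2}.
By the binomial series (1−u)^{−2} = Σ_{n≥0} C(n+1, 1) u^n for |u|<1, with u = w/(-2):
  c_n = C(n+1, 1) / (-2)^(n+2).
  c_0 = 1/(-2)^2 = 1/4.
  c_1 = 2/(-2)^3 = -1/4.
The series is valid for |w/d| < 1, i.e. |z − z₀| < |d|.
Radius of convergence: R = |7 − z₀| = |-2| = 2 (distance from z₀ to the singularity z = 7).

c_0 = 1/4, c_1 = -1/4; R = 2.


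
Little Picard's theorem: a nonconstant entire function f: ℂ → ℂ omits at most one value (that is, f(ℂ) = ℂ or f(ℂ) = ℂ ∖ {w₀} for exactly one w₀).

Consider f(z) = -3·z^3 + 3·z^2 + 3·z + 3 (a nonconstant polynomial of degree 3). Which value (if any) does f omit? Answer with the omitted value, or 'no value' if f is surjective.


Little Picard bounds the complement of f(ℂ) to at most one point.
For every w ∈ ℂ, the equation p(z) − w = 0 is a nonconstant polynomial in z and hence has at least one root by the fundamental theorem of algebra. So p is surjective onto ℂ, omitting no value.

Omitted value: no value.


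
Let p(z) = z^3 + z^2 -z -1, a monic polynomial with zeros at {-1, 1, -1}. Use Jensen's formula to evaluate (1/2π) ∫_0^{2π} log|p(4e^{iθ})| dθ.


Zeros: -1, -1, 1; r = 4.
Inside |z| < r: -1, -1, 1. Outside (|z| ≥ r): ∅.
p(0) = -1, so log|p(0)| = log(1) = 0.0000.
Apply Jensen: I(r) = log|p(0)| + Σ_k log(r/|z_k|), summed over zeros inside |z| < r.
  log(r/|z_k|) for z_k = -1: log(4/1) = 1.3863
  log(r/|z_k|) for z_k = 1: log(4/1) = 1.3863
  log(r/|z_k|) for z_k = -1: log(4/1) = 1.3863
Sum over inside zeros: 4.1589.
I(r) = log|p(0)| + (inside sum) = 0.0000 + 4.1589 = 4.1589.
Closed form (all zeros inside, monic): I(r) = n·log(r) = 3·log(4) = 4.1589. ✓

I(r) ≈ 4.1589.


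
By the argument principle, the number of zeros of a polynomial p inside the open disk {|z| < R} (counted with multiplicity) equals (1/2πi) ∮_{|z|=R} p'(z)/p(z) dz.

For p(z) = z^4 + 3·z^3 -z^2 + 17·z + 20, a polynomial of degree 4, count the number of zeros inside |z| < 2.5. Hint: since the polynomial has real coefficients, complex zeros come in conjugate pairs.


The zeros of p are: -4, -1, (1 + 2i), (1 - 2i).
Their magnitudes are: 4, 1, 2.236, 2.236.
Zeros with |z| < R = 2.5: -1, (1 + 2i), (1 - 2i).
Count = 3.
By the argument principle, (1/2πi) ∮_{|z|=R} p'(z)/p(z) dz equals exactly this count.

Number of zeros inside |z| < 2.5: 3.


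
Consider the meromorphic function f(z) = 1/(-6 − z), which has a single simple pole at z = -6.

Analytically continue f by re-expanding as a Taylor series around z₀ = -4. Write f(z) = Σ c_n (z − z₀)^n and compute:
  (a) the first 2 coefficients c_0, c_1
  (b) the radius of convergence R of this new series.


Let w = z − z₀, so z = z₀ + w.
Then -6 − z = -6 − (z₀ + w) = (-6 − z₀) − w = -2 − w.
f(z) = 1/(-2 − w) = (1/(-2)) · 1/(1 − w/(-2)) = Σ_{n≥0} w^n / (-2)^(n+1).
So c_n = 1/(-2)^(n+1):
  c_0 = 1/(-2)^1 = -1/2.
  c_1 = 1/(-2)^2 = 1/4.
The series is valid for |w/d| < 1, i.e. |z − z₀| < |d|.
Radius of convergence: R = |-6 − z₀| = |-2| = 2 (distance from z₀ to the singularity z = -6).

c_0 = -1/2, c_1 = 1/4; R = 2.


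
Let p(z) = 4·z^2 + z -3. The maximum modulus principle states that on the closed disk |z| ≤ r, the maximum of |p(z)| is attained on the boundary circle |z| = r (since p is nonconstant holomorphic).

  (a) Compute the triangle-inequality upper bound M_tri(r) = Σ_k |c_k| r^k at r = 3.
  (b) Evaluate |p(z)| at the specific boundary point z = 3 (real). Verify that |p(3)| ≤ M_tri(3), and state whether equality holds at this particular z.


Coefficients: c_0 = -3, c_1 = 1, c_2 = 4. Radius r = 3.
Part (a). Triangle bound: M_tri(r) = Σ_k |c_k| r^k
  = |-3|·3^0 + |1|·3^1 + |4|·3^2
  = 3 + 3 + 36 = 42.
This bounds M(r) := max_{|z|=r} |p(z)| from above; equality holds iff all terms c_k z^k can be made to align in phase at a single z on |z|=r.
Part (b). At z = 3 (real, on the circle |z| = r):
  p(3) = (-3)·3^0 + (1)·3^1 + (4)·3^2 = 36.
  |p(3)| = 36.
Check: |p(3)| = 36 ≤ 42 = M_tri(3). ✓ Equality does not hold at z = 3 (the coefficients have mixed signs, so the terms do not all align in phase there).

M_tri(3) = 42; |p(3)| = 36; equality at z=3: no.


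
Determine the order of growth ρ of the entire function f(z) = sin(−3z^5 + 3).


Write sin(w) = (e^{iw} ± e^{−iw})/(2 or 2i), so |sin(w)| ≤ e^{|w|}. With w = −3z^5 + 3, |w| ≤ 3r^5 + 3 on |z|=r, giving M(r) ≤ e^{3r^5 + 3} and ρ ≤ 5. For the lower bound, choose z on |z|=r with -3z^5 purely imaginary of modulus 3r^5; then |sin(−3z^5 + 3)| grows like e^{3r^5}/2, so ρ ≥ 5. Hence ρ = 5.
Therefore ρ = 5.

Order ρ = 5.


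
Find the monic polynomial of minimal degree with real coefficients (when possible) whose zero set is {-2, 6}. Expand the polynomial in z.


The polynomial is p(z) = ∏_{α ∈ S} (z − α), where S = {-2, 6}.
Expanding the product yields: p(z) = z^2 -4·z -12.
The resulting polynomial has degree 2 and real coefficients as required.

p(z) = z^2 -4·z -12.


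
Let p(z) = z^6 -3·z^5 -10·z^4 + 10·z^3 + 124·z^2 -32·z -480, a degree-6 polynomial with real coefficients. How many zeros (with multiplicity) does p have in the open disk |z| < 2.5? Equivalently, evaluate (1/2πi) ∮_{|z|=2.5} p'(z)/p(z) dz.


The zeros of p are: 3, (-2 + 2i), (-2 - 2i), -2, (3 + 1i), (3 - 1i).
Their magnitudes are: 3, 2.828, 2.828, 2, 3.162, 3.162.
Zeros with |z| < R = 2.5: -2.
Count = 1.
By the argument principle, (1/2πi) ∮_{|z|=R} p'(z)/p(z) dz equals exactly this count.

Number of zeros inside |z| < 2.5: 1.


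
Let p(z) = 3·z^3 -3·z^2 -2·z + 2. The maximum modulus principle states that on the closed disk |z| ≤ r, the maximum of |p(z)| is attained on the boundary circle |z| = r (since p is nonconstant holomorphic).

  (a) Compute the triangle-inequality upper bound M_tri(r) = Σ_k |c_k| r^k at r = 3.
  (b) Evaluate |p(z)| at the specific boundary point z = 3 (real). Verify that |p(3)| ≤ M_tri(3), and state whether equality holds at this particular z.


Coefficients: c_0 = 2, c_1 = -2, c_2 = -3, c_3 = 3. Radius r = 3.
Part (a). Triangle bound: M_tri(r) = Σ_k |c_k| r^k
  = |2|·3^0 + |-2|·3^1 + |-3|·3^2 + |3|·3^3
  = 2 + 6 + 27 + 81 = 116.
This bounds M(r) := max_{|z|=r} |p(z)| from above; equality holds iff all terms c_k z^k can be made to align in phase at a single z on |z|=r.
Part (b). At z = 3 (real, on the circle |z| = r):
  p(3) = (2)·3^0 + (-2)·3^1 + (-3)·3^2 + (3)·3^3 = 50.
  |p(3)| = 50.
Check: |p(3)| = 50 ≤ 116 = M_tri(3). ✓ Equality does not hold at z = 3 (the coefficients have mixed signs, so the terms do not all align in phase there).

M_tri(3) = 116; |p(3)| = 50; equality at z=3: no.


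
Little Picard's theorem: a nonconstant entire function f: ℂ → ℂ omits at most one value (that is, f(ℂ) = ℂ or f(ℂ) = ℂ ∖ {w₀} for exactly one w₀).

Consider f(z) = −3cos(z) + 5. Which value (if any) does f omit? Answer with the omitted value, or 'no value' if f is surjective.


Little Picard bounds the complement of f(ℂ) to at most one point.
cos is entire and surjective onto ℂ: for every w ∈ ℂ, cos(ζ) = w has a solution ζ ∈ ℂ (e.g., via the complex inverse arccos). With ζ = z this gives z = ζ/(1). Then -3·cos(z) takes every value in -3·ℂ = ℂ, and adding 5 is a bijection of ℂ. So f is surjective and omits no value. (Note: only on the real line is cos bounded by [−1, 1].)

Omitted value: no value.


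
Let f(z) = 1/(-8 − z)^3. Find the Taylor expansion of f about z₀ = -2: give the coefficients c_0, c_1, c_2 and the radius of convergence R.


Let w = z − z₀, so z = z₀ + w.
Then -8 − z = -8 − (z₀ + w) = (-8 − z₀) − w = -6 − w.
f(z) = 1/(-6 − w)^3 = (1/(-6)^3) · (1 − w/(-6))^{−3}.
By the binomial series (1−u)^{−3} = Σ_{n≥0} C(n+2, 2) u^n for |u|<1, with u = w/(-6):
  c_n = C(n+2, 2) / (-6)^(n+3).
  c_0 = 1/(-6)^3 = -1/216.
  c_1 = 3/(-6)^4 = 1/432.
  c_2 = 6/(-6)^5 = -1/1296.
The series is valid for |w/d| < 1, i.e. |z − z₀| < |d|.
Radius of convergence: R = |-8 − z₀| = |-6| = 6 (distance from z₀ to the singularity z = -8).

c_0 = -1/216, c_1 = 1/432, c_2 = -1/1296; R = 6.


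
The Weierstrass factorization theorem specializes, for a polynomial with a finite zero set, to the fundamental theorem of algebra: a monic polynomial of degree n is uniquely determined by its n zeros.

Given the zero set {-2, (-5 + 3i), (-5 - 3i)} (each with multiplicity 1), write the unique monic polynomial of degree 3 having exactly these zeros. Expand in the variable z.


The polynomial is p(z) = ∏_{α ∈ S} (z − α), where S = {-2, (-5 + 3i), (-5 - 3i)}.
Expanding the product yields: p(z) = z^3 + 12·z^2 + 54·z + 68.
Note conjugate pairs combine to real quadratics: (z − (-5+3i))(z − (-5−3i)) = z² + 10z + 34.
The resulting polynomial has degree 3 and real coefficients as required.

p(z) = z^3 + 12·z^2 + 54·z + 68.


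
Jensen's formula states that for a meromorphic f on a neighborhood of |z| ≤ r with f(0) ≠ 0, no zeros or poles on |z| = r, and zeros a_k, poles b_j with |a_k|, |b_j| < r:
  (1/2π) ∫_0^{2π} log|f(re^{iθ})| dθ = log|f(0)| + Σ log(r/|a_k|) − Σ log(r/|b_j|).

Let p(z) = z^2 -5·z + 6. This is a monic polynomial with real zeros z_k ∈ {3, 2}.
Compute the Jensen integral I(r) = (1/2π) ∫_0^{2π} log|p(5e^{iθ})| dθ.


Zeros: 2, 3; r = 5.
Inside |z| < r: 2, 3. Outside (|z| ≥ r): ∅.
p(0) = 6, so log|p(0)| = log(6) = 1.7918.
Apply Jensen: I(r) = log|p(0)| + Σ_k log(r/|z_k|), summed over zeros inside |z| < r.
  log(r/|z_k|) for z_k = 3: log(5/3) = 0.5108
  log(r/|z_k|) for z_k = 2: log(5/2) = 0.9163
Sum over inside zeros: 1.4271.
I(r) = log|p(0)| + (inside sum) = 1.7918 + 1.4271 = 3.2189.
Closed form (all zeros inside, monic): I(r) = n·log(r) = 2·log(5) = 3.2189. ✓

I(r) ≈ 3.2189.


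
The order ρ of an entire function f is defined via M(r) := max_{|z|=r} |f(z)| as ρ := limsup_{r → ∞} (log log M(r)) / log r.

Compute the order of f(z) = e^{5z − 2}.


|e^{5z − 2}| = e^{Re(5·z) + -2} ≤ e^{5|z|^1 + -2} = e^{5r^1 + -2} on |z| = r, so ρ ≤ 1. Choosing z on |z|=r so that 5·z is real positive (always possible by picking arg z appropriately) gives |f(z)| = e^{5r^1 + -2}, matching the bound. The additive constant -2 does not affect log log M(r) ~ 1·log r. Hence ρ = 1.
Therefore ρ = 1.

Order ρ = 1.


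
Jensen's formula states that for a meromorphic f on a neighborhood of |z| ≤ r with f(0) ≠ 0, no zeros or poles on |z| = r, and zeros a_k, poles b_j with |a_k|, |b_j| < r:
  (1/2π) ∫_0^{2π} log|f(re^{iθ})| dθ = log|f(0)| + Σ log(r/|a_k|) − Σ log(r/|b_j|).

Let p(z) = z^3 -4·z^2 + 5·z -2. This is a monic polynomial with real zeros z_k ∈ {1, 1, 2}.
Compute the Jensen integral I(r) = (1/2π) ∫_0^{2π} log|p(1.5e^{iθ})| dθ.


Zeros: 1, 1, 2; r = 1.5.
Inside |z| < r: 1, 1. Outside (|z| ≥ r): 2.
p(0) = -2, so log|p(0)| = log(2) = 0.6931.
Apply Jensen: I(r) = log|p(0)| + Σ_k log(r/|z_k|), summed over zeros inside |z| < r.
  log(r/|z_k|) for z_k = 1: log(1.5/1) = 0.4055
  log(r/|z_k|) for z_k = 1: log(1.5/1) = 0.4055
  Outside zeros (2) contribute nothing to the Jensen sum.
Sum over inside zeros: 0.8109.
I(r) = log|p(0)| + (inside sum) = 0.6931 + 0.8109 = 1.5041.
Note: since some zeros are outside |z| ≤ r, the simplified n·log(r) form does NOT apply — only the inside zeros contribute.

I(r) ≈ 1.5041.


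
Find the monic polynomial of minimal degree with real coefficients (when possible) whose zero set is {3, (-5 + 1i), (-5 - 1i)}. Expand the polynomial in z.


The polynomial is p(z) = ∏_{α ∈ S} (z − α), where S = {3, (-5 + 1i), (-5 - 1i)}.
Expanding the product yields: p(z) = z^3 + 7·z^2 -4·z -78.
Note conjugate pairs combine to real quadratics: (z − (-5+1i))(z − (-5−1i)) = z² + 10z + 26.
The resulting polynomial has degree 3 and real coefficients as required.

p(z) = z^3 + 7·z^2 -4·z -78.


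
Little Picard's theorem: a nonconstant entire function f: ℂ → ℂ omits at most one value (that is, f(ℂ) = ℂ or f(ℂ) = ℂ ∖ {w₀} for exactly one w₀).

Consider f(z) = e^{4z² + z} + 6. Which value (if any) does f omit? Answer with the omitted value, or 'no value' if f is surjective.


Little Picard bounds the complement of f(ℂ) to at most one point.
The exponent g(z) = 4z² + z is a nonconstant polynomial, hence surjective onto ℂ. So e^{g(z)} takes every value in {e^w : w ∈ ℂ} = ℂ ∖ {0}. Adding 6 shifts the range to ℂ ∖ {6}. f omits exactly 6.

Omitted value: 6.


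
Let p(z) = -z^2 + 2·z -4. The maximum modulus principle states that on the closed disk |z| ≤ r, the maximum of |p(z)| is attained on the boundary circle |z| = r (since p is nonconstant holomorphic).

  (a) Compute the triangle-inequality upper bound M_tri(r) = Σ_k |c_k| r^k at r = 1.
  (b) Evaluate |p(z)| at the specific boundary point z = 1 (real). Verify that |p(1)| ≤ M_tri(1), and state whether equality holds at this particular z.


Coefficients: c_0 = -4, c_1 = 2, c_2 = -1. Radius r = 1.
Part (a). Triangle bound: M_tri(r) = Σ_k |c_k| r^k
  = |-4|·1^0 + |2|·1^1 + |-1|·1^2
  = 4 + 2 + 1 = 7.
This bounds M(r) := max_{|z|=r} |p(z)| from above; equality holds iff all terms c_k z^k can be made to align in phase at a single z on |z|=r.
Part (b). At z = 1 (real, on the circle |z| = r):
  p(1) = (-4)·1^0 + (2)·1^1 + (-1)·1^2 = -3.
  |p(1)| = 3.
Check: |p(1)| = 3 ≤ 7 = M_tri(1). ✓ Equality does not hold at z = 1 (the coefficients have mixed signs, so the terms do not all align in phase there).

M_tri(1) = 7; |p(1)| = 3; equality at z=1: no.


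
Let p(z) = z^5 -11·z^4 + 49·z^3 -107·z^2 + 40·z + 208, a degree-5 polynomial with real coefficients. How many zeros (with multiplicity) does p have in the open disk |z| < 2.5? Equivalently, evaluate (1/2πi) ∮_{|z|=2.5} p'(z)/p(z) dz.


The zeros of p are: 4, -1, (2 + 3i), (2 - 3i), 4.
Their magnitudes are: 4, 1, 3.606, 3.606, 4.
Zeros with |z| < R = 2.5: -1.
Count = 1.
By the argument principle, (1/2πi) ∮_{|z|=R} p'(z)/p(z) dz equals exactly this count.

Number of zeros inside |z| < 2.5: 1.


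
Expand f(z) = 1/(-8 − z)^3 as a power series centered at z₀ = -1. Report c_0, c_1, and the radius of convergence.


Let w = z − z₀, so z = z₀ + w.
Then -8 − z = -8 − (z₀ + w) = (-8 − z₀) − w = -7 − w.
f(z) = 1/(-7 − w)^3 = (1/(-7)^3) · (1 − w/(-7))^{−3}.
By the binomial series (1−u)^{−3} = Σ_{n≥0} C(n+2, 2) u^n for |u|<1, with u = w/(-7):
  c_n = C(n+2, 2) / (-7)^(n+3).
  c_0 = 1/(-7)^3 = -1/343.
  c_1 = 3/(-7)^4 = 3/2401.
The series is valid for |w/d| < 1, i.e. |z − z₀| < |d|.
Radius of convergence: R = |-8 − z₀| = |-7| = 7 (distance from z₀ to the singularity z = -8).

c_0 = -1/343, c_1 = 3/2401; R = 7.


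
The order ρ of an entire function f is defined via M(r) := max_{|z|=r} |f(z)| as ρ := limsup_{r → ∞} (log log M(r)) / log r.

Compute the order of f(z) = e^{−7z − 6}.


|e^{−7z − 6}| = e^{Re(-7·z) + -6} ≤ e^{7|z|^1 + -6} = e^{7r^1 + -6} on |z| = r, so ρ ≤ 1. Choosing z on |z|=r so that -7·z is real positive (always possible by picking arg z appropriately) gives |f(z)| = e^{7r^1 + -6}, matching the bound. The additive constant -6 does not affect log log M(r) ~ 1·log r. Hence ρ = 1.
Therefore ρ = 1.

Order ρ = 1.


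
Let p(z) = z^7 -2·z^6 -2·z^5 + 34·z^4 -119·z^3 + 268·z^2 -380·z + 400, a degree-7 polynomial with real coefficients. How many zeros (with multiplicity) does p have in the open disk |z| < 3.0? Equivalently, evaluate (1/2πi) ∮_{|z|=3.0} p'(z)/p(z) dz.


The zeros of p are: (0 + 2i), (0 - 2i), -4, (2 + 1i), (2 - 1i), (1 + 2i), (1 - 2i).
Their magnitudes are: 2, 2, 4, 2.236, 2.236, 2.236, 2.236.
Zeros with |z| < R = 3.0: (0 + 2i), (0 - 2i), (2 + 1i), (2 - 1i), (1 + 2i), (1 - 2i).
Count = 6.
By the argument principle, (1/2πi) ∮_{|z|=R} p'(z)/p(z) dz equals exactly this count.

Number of zeros inside |z| < 3.0: 6.


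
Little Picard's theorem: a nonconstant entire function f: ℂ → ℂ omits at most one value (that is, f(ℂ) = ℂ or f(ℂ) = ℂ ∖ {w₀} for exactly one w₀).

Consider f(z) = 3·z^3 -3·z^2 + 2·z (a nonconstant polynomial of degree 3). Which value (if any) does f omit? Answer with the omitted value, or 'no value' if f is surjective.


Little Picard bounds the complement of f(ℂ) to at most one point.
For every w ∈ ℂ, the equation p(z) − w = 0 is a nonconstant polynomial in z and hence has at least one root by the fundamental theorem of algebra. So p is surjective onto ℂ, omitting no value.

Omitted value: no value.


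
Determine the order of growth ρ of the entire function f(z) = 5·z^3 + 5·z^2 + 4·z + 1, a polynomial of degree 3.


|f(z)| ≤ Σ|c_k|·r^k = O(r^3) as r → ∞. Polynomial growth is O(e^{r^ε}) for every ε > 0 (since r^3/e^{r^ε} → 0), so ρ ≤ ε for all ε > 0, i.e. ρ = 0. Every nonconstant polynomial has order 0.
Therefore ρ = 0.

Order ρ = 0.


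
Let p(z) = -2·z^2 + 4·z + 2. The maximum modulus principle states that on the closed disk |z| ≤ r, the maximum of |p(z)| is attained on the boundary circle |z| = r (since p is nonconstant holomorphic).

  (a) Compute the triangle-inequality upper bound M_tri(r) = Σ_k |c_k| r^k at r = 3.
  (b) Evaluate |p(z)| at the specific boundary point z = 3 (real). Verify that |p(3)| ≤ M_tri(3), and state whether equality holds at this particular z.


Coefficients: c_0 = 2, c_1 = 4, c_2 = -2. Radius r = 3.
Part (a). Triangle bound: M_tri(r) = Σ_k |c_k| r^k
  = |2|·3^0 + |4|·3^1 + |-2|·3^2
  = 2 + 12 + 18 = 32.
This bounds M(r) := max_{|z|=r} |p(z)| from above; equality holds iff all terms c_k z^k can be made to align in phase at a single z on |z|=r.
Part (b). At z = 3 (real, on the circle |z| = r):
  p(3) = (2)·3^0 + (4)·3^1 + (-2)·3^2 = -4.
  |p(3)| = 4.
Check: |p(3)| = 4 ≤ 32 = M_tri(3). ✓ Equality does not hold at z = 3 (the coefficients have mixed signs, so the terms do not all align in phase there).

M_tri(3) = 32; |p(3)| = 4; equality at z=3: no.


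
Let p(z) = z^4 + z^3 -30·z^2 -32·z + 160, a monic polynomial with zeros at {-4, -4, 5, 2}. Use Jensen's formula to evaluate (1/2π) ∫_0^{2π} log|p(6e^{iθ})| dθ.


Zeros: -4, -4, 2, 5; r = 6.
Inside |z| < r: -4, -4, 2, 5. Outside (|z| ≥ r): ∅.
p(0) = 160, so log|p(0)| = log(160) = 5.0752.
Apply Jensen: I(r) = log|p(0)| + Σ_k log(r/|z_k|), summed over zeros inside |z| < r.
  log(r/|z_k|) for z_k = -4: log(6/4) = 0.4055
  log(r/|z_k|) for z_k = -4: log(6/4) = 0.4055
  log(r/|z_k|) for z_k = 5: log(6/5) = 0.1823
  log(r/|z_k|) for z_k = 2: log(6/2) = 1.0986
Sum over inside zeros: 2.0919.
I(r) = log|p(0)| + (inside sum) = 5.0752 + 2.0919 = 7.1670.
Closed form (all zeros inside, monic): I(r) = n·log(r) = 4·log(6) = 7.1670. ✓

I(r) ≈ 7.1670.


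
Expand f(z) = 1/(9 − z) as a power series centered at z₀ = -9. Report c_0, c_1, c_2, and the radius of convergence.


Let w = z − z₀, so z = z₀ + w.
Then 9 − z = 9 − (z₀ + w) = (9 − z₀) − w = 18 − w.
f(z) = 1/(18 − w) = (1/(18)) · 1/(1 − w/(18)) = Σ_{n≥0} w^n / (18)^(n+1).
So c_n = 1/(18)^(n+1):
  c_0 = 1/(18)^1 = 1/18.
  c_1 = 1/(18)^2 = 1/324.
  c_2 = 1/(18)^3 = 1/5832.
The series is valid for |w/d| < 1, i.e. |z − z₀| < |d|.
Radius of convergence: R = |9 − z₀| = |18| = 18 (distance from z₀ to the singularity z = 9).

c_0 = 1/18, c_1 = 1/324, c_2 = 1/5832; R = 18.


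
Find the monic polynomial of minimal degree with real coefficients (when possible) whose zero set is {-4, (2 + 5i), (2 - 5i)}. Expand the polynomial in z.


The polynomial is p(z) = ∏_{α ∈ S} (z − α), where S = {-4, (2 + 5i), (2 - 5i)}.
Expanding the product yields: p(z) = z^3 + 13·z + 116.
Note conjugate pairs combine to real quadratics: (z − (2+5i))(z − (2−5i)) = z² − 4z + 29.
The resulting polynomial has degree 3 and real coefficients as required.

p(z) = z^3 + 13·z + 116.


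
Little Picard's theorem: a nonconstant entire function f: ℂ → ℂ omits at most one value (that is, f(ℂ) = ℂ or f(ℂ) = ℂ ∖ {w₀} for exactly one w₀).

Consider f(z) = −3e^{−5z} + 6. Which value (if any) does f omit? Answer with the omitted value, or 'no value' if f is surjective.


Little Picard bounds the complement of f(ℂ) to at most one point.
e^{−5z} is never zero on ℂ, so -3·e^{−5z} takes every value in ℂ ∖ {0}. Adding 6 shifts the range to ℂ ∖ {6}. Thus f omits exactly the value 6.

Omitted value: 6.


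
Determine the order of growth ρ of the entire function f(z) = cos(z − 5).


cos(w) is a linear combination of e^{iw} and e^{−iw} (or e^w, e^{−w} in the hyperbolic case), so |cos(w)| ≤ e^{|w|}. With w = z − 5, |w| ≤ 1|z| + 5 = 1r + 5 on |z| = r, giving M(r) ≤ e^{1r + 5}, so ρ ≤ 1. On a suitable ray (z = it for sin/cos; z = t for sinh/cosh, t real → ∞), |cos(z − 5)| grows like e^{1|t|}/2, so ρ ≥ 1. Hence ρ = 1.
Therefore ρ = 1.

Order ρ = 1.


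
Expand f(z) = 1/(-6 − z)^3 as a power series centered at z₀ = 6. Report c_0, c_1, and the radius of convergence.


Let w = z − z₀, so z = z₀ + w.
Then -6 − z = -6 − (z₀ + w) = (-6 − z₀) − w = -12 − w.
f(z) = 1/(-12 − w)^3 = (1/(-12)^3) · (1 − w/(-12))^{−3}.
By the binomial series (1−u)^{−3} = Σ_{n≥0} C(n+2, 2) u^n for |u|<1, with u = w/(-12):
  c_n = C(n+2, 2) / (-12)^(n+3).
  c_0 = 1/(-12)^3 = -1/1728.
  c_1 = 3/(-12)^4 = 1/6912.
The series is valid for |w/d| < 1, i.e. |z − z₀| < |d|.
Radius of convergence: R = |-6 − z₀| = |-12| = 12 (distance from z₀ to the singularity z = -6).

c_0 = -1/1728, c_1 = 1/6912; R = 12.


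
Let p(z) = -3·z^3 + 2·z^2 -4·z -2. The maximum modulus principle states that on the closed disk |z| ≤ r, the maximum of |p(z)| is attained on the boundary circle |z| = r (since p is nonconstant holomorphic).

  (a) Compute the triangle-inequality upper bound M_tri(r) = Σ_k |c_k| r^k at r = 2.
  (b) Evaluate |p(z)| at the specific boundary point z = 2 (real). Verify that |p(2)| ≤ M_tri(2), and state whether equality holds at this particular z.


Coefficients: c_0 = -2, c_1 = -4, c_2 = 2, c_3 = -3. Radius r = 2.
Part (a). Triangle bound: M_tri(r) = Σ_k |c_k| r^k
  = |-2|·2^0 + |-4|·2^1 + |2|·2^2 + |-3|·2^3
  = 2 + 8 + 8 + 24 = 42.
This bounds M(r) := max_{|z|=r} |p(z)| from above; equality holds iff all terms c_k z^k can be made to align in phase at a single z on |z|=r.
Part (b). At z = 2 (real, on the circle |z| = r):
  p(2) = (-2)·2^0 + (-4)·2^1 + (2)·2^2 + (-3)·2^3 = -26.
  |p(2)| = 26.
Check: |p(2)| = 26 ≤ 42 = M_tri(2). ✓ Equality does not hold at z = 2 (the coefficients have mixed signs, so the terms do not all align in phase there).

M_tri(2) = 42; |p(2)| = 26; equality at z=2: no.


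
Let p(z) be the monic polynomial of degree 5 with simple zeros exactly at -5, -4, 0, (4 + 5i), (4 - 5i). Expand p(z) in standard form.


The polynomial is p(z) = ∏_{α ∈ S} (z − α), where S = {-5, -4, 0, (4 + 5i), (4 - 5i)}.
Expanding the product yields: p(z) = z^5 + z^4 -11·z^3 + 209·z^2 + 820·z.
Note conjugate pairs combine to real quadratics: (z − (4+5i))(z − (4−5i)) = z² − 8z + 41.
The resulting polynomial has degree 5 and real coefficients as required.

p(z) = z^5 + z^4 -11·z^3 + 209·z^2 + 820·z.


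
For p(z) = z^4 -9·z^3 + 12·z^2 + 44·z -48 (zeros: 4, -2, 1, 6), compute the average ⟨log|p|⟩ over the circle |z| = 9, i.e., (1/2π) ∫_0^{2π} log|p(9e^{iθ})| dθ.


Zeros: -2, 1, 4, 6; r = 9.
Inside |z| < r: -2, 1, 4, 6. Outside (|z| ≥ r): ∅.
p(0) = -48, so log|p(0)| = log(48) = 3.8712.
Apply Jensen: I(r) = log|p(0)| + Σ_k log(r/|z_k|), summed over zeros inside |z| < r.
  log(r/|z_k|) for z_k = 4: log(9/4) = 0.8109
  log(r/|z_k|) for z_k = -2: log(9/2) = 1.5041
  log(r/|z_k|) for z_k = 1: log(9/1) = 2.1972
  log(r/|z_k|) for z_k = 6: log(9/6) = 0.4055
Sum over inside zeros: 4.9177.
I(r) = log|p(0)| + (inside sum) = 3.8712 + 4.9177 = 8.7889.
Closed form (all zeros inside, monic): I(r) = n·log(r) = 4·log(9) = 8.7889. ✓

I(r) ≈ 8.7889.


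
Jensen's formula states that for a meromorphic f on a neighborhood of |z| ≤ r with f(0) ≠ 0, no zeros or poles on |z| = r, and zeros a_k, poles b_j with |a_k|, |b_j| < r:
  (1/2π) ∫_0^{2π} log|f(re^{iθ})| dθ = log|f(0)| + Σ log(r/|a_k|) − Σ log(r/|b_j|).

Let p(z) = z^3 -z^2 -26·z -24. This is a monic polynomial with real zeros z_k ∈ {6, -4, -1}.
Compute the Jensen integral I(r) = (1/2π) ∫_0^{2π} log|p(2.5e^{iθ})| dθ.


Zeros: -4, -1, 6; r = 2.5.
Inside |z| < r: -1. Outside (|z| ≥ r): -4, 6.
p(0) = -24, so log|p(0)| = log(24) = 3.1781.
Apply Jensen: I(r) = log|p(0)| + Σ_k log(r/|z_k|), summed over zeros inside |z| < r.
  log(r/|z_k|) for z_k = -1: log(2.5/1) = 0.9163
  Outside zeros (-4, 6) contribute nothing to the Jensen sum.
Sum over inside zeros: 0.9163.
I(r) = log|p(0)| + (inside sum) = 3.1781 + 0.9163 = 4.0943.
Note: since some zeros are outside |z| ≤ r, the simplified n·log(r) form does NOT apply — only the inside zeros contribute.

I(r) ≈ 4.0943.


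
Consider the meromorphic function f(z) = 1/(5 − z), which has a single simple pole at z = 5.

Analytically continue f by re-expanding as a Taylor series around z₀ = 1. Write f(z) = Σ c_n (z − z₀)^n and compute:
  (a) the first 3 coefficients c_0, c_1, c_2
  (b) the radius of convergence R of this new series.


Let w = z − z₀, so z = z₀ + w.
Then 5 − z = 5 − (z₀ + w) = (5 − z₀) − w = 4 − w.
f(z) = 1/(4 − w) = (1/(4)) · 1/(1 − w/(4)) = Σ_{n≥0} w^n / (4)^(n+1).
So c_n = 1/(4)^(n+1):
  c_0 = 1/(4)^1 = 1/4.
  c_1 = 1/(4)^2 = 1/16.
  c_2 = 1/(4)^3 = 1/64.
The series is valid for |w/d| < 1, i.e. |z − z₀| < |d|.
Radius of convergence: R = |5 − z₀| = |4| = 4 (distance from z₀ to the singularity z = 5).

c_0 = 1/4, c_1 = 1/16, c_2 = 1/64; R = 4.


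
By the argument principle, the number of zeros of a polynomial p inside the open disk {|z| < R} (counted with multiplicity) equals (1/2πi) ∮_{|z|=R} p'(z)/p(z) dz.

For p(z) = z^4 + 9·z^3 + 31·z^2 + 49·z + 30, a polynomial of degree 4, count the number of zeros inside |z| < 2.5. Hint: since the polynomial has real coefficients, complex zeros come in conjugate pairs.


The zeros of p are: -3, -2, (-2 + 1i), (-2 - 1i).
Their magnitudes are: 3, 2, 2.236, 2.236.
Zeros with |z| < R = 2.5: -2, (-2 + 1i), (-2 - 1i).
Count = 3.
By the argument principle, (1/2πi) ∮_{|z|=R} p'(z)/p(z) dz equals exactly this count.

Number of zeros inside |z| < 2.5: 3.


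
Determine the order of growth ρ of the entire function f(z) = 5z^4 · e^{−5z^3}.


M(r) = max_{|z|=r} |5|·|z|^4·|e^{−5z^3}| = 5·r^4 · e^{5r^3} (the factors attain their maxima compatibly on |z|=r). Then log M(r) = log 5 + 4·log r + 5r^3, dominated by the last term, so log log M(r) ~ 3·log r. The polynomial factor 5z^4 contributes only a log r term and does not affect the order. ρ = 3.
Therefore ρ = 3.

Order ρ = 3.


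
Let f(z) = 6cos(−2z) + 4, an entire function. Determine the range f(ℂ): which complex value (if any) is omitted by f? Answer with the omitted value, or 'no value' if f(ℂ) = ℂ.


Little Picard bounds the complement of f(ℂ) to at most one point.
cos is entire and surjective onto ℂ: for every w ∈ ℂ, cos(ζ) = w has a solution ζ ∈ ℂ (e.g., via the complex inverse arccos). With ζ = −2z this gives z = ζ/(-2). Then 6·cos(−2z) takes every value in 6·ℂ = ℂ, and adding 4 is a bijection of ℂ. So f is surjective and omits no value. (Note: only on the real line is cos bounded by [−1, 1].)

Omitted value: no value.


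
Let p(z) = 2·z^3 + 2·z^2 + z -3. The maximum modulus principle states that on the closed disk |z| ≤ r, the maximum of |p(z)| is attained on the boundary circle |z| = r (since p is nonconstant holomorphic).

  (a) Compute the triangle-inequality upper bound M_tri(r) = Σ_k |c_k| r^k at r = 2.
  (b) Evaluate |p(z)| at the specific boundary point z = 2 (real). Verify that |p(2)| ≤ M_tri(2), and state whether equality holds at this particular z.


Coefficients: c_0 = -3, c_1 = 1, c_2 = 2, c_3 = 2. Radius r = 2.
Part (a). Triangle bound: M_tri(r) = Σ_k |c_k| r^k
  = |-3|·2^0 + |1|·2^1 + |2|·2^2 + |2|·2^3
  = 3 + 2 + 8 + 16 = 29.
This bounds M(r) := max_{|z|=r} |p(z)| from above; equality holds iff all terms c_k z^k can be made to align in phase at a single z on |z|=r.
Part (b). At z = 2 (real, on the circle |z| = r):
  p(2) = (-3)·2^0 + (1)·2^1 + (2)·2^2 + (2)·2^3 = 23.
  |p(2)| = 23.
Check: |p(2)| = 23 ≤ 29 = M_tri(2). ✓ Equality does not hold at z = 2 (the coefficients have mixed signs, so the terms do not all align in phase there).

M_tri(2) = 29; |p(2)| = 23; equality at z=2: no.


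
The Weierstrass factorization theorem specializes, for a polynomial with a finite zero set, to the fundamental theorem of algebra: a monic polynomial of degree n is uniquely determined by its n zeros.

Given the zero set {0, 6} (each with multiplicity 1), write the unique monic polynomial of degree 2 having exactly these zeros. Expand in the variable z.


The polynomial is p(z) = ∏_{α ∈ S} (z − α), where S = {0, 6}.
Expanding the product yields: p(z) = z^2 -6·z.
The resulting polynomial has degree 2 and real coefficients as required.

p(z) = z^2 -6·z.


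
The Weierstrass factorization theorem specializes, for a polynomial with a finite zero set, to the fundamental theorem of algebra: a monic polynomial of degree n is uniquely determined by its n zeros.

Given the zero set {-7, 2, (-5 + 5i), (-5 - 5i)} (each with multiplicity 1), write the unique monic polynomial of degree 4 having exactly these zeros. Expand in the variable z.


The polynomial is p(z) = ∏_{α ∈ S} (z − α), where S = {-7, 2, (-5 + 5i), (-5 - 5i)}.
Expanding the product yields: p(z) = z^4 + 15·z^3 + 86·z^2 + 110·z -700.
Note conjugate pairs combine to real quadratics: (z − (-5+5i))(z − (-5−5i)) = z² + 10z + 50.
The resulting polynomial has degree 4 and real coefficients as required.

p(z) = z^4 + 15·z^3 + 86·z^2 + 110·z -700.


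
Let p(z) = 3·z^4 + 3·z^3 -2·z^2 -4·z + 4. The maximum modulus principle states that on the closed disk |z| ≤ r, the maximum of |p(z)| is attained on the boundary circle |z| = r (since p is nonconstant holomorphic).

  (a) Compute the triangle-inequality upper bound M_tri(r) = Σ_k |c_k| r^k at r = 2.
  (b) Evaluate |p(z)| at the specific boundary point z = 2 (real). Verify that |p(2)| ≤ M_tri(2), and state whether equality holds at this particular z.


Coefficients: c_0 = 4, c_1 = -4, c_2 = -2, c_3 = 3, c_4 = 3. Radius r = 2.
Part (a). Triangle bound: M_tri(r) = Σ_k |c_k| r^k
  = |4|·2^0 + |-4|·2^1 + |-2|·2^2 + |3|·2^3 + |3|·2^4
  = 4 + 8 + 8 + 24 + 48 = 92.
This bounds M(r) := max_{|z|=r} |p(z)| from above; equality holds iff all terms c_k z^k can be made to align in phase at a single z on |z|=r.
Part (b). At z = 2 (real, on the circle |z| = r):
  p(2) = (4)·2^0 + (-4)·2^1 + (-2)·2^2 + (3)·2^3 + (3)·2^4 = 60.
  |p(2)| = 60.
Check: |p(2)| = 60 ≤ 92 = M_tri(2). ✓ Equality does not hold at z = 2 (the coefficients have mixed signs, so the terms do not all align in phase there).

M_tri(2) = 92; |p(2)| = 60; equality at z=2: no.


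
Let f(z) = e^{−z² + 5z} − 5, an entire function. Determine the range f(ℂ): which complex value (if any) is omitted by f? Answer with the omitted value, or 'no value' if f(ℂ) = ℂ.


Little Picard bounds the complement of f(ℂ) to at most one point.
The exponent g(z) = −z² + 5z is a nonconstant polynomial, hence surjective onto ℂ. So e^{g(z)} takes every value in {e^w : w ∈ ℂ} = ℂ ∖ {0}. Adding -5 shifts the range to ℂ ∖ {-5}. f omits exactly -5.

Omitted value: -5.


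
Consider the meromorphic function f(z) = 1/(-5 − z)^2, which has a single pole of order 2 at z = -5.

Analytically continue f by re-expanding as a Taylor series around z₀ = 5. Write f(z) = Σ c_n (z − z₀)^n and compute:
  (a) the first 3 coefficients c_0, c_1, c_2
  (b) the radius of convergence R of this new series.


Let w = z − z₀, so z = z₀ + w.
Then -5 − z = -5 − (z₀ + w) = (-5 − z₀) − w = -10 − w.
f(z) = 1/(-10 − w)^2 = (1/(-10)^2) · (1 − w/(-10))^{−2}.
By the binomial series (1−u)^{−2} = Σ_{n≥0} C(n+1, 1) u^n for |u|<1, with u = w/(-10):
  c_n = C(n+1, 1) / (-10)^(n+2).
  c_0 = 1/(-10)^2 = 1/100.
  c_1 = 2/(-10)^3 = -1/500.
  c_2 = 3/(-10)^4 = 3/10000.
The series is valid for |w/d| < 1, i.e. |z − z₀| < |d|.
Radius of convergence: R = |-5 − z₀| = |-10| = 10 (distance from z₀ to the singularity z = -5).

c_0 = 1/100, c_1 = -1/500, c_2 = 3/10000; R = 10.


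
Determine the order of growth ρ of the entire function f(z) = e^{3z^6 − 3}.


|e^{3z^6 − 3}| = e^{Re(3·z^6) + -3} ≤ e^{3|z|^6 + -3} = e^{3r^6 + -3} on |z| = r, so ρ ≤ 6. Choosing z on |z|=r so that 3·z^6 is real positive (always possible by picking arg z appropriately) gives |f(z)| = e^{3r^6 + -3}, matching the bound. The additive constant -3 does not affect log log M(r) ~ 6·log r. Hence ρ = 6.
Therefore ρ = 6.

Order ρ = 6.


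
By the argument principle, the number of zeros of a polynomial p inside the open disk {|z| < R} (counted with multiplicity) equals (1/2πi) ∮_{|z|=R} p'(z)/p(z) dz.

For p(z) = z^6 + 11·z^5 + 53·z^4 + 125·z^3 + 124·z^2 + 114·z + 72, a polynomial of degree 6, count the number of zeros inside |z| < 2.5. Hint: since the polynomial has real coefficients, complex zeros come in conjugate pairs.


The zeros of p are: -4, (-3 + 3i), (-3 - 3i), (0 + 1i), (0 - 1i), -1.
Their magnitudes are: 4, 4.243, 4.243, 1, 1, 1.
Zeros with |z| < R = 2.5: (0 + 1i), (0 - 1i), -1.
Count = 3.
By the argument principle, (1/2πi) ∮_{|z|=R} p'(z)/p(z) dz equals exactly this count.

Number of zeros inside |z| < 2.5: 3.


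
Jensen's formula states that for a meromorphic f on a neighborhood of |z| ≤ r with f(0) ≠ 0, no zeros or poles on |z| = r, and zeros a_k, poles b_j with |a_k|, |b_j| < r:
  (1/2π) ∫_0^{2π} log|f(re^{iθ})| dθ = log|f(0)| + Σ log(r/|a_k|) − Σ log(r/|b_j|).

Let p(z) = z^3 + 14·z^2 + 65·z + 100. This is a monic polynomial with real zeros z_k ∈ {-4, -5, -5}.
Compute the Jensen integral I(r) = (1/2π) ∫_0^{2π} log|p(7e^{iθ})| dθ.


Zeros: -5, -5, -4; r = 7.
Inside |z| < r: -5, -5, -4. Outside (|z| ≥ r): ∅.
p(0) = 100, so log|p(0)| = log(100) = 4.6052.
Apply Jensen: I(r) = log|p(0)| + Σ_k log(r/|z_k|), summed over zeros inside |z| < r.
  log(r/|z_k|) for z_k = -4: log(7/4) = 0.5596
  log(r/|z_k|) for z_k = -5: log(7/5) = 0.3365
  log(r/|z_k|) for z_k = -5: log(7/5) = 0.3365
Sum over inside zeros: 1.2326.
I(r) = log|p(0)| + (inside sum) = 4.6052 + 1.2326 = 5.8377.
Closed form (all zeros inside, monic): I(r) = n·log(r) = 3·log(7) = 5.8377. ✓

I(r) ≈ 5.8377.


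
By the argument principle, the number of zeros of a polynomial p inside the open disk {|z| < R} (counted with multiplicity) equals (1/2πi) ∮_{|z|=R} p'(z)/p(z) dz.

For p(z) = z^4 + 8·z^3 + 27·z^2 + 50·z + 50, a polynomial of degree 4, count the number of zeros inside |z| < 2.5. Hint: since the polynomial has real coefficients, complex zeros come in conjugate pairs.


The zeros of p are: (-1 + 2i), (-1 - 2i), (-3 + 1i), (-3 - 1i).
Their magnitudes are: 2.236, 2.236, 3.162, 3.162.
Zeros with |z| < R = 2.5: (-1 + 2i), (-1 - 2i).
Count = 2.
By the argument principle, (1/2πi) ∮_{|z|=R} p'(z)/p(z) dz equals exactly this count.

Number of zeros inside |z| < 2.5: 2.


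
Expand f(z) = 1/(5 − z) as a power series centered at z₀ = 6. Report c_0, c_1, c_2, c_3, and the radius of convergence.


Let w = z − z₀, so z = z₀ + w.
Then 5 − z = 5 − (z₀ + w) = (5 − z₀) − w = -1 − w.
f(z) = 1/(-1 − w) = (1/(-1)) · 1/(1 − w/(-1)) = Σ_{n≥0} w^n / (-1)^(n+1).
So c_n = 1/(-1)^(n+1):
  c_0 = 1/(-1)^1 = -1.
  c_1 = 1/(-1)^2 = 1.
  c_2 = 1/(-1)^3 = -1.
  c_3 = 1/(-1)^4 = 1.
The series is valid for |w/d| < 1, i.e. |z − z₀| < |d|.
Radius of convergence: R = |5 − z₀| = |-1| = 1 (distance from z₀ to the singularity z = 5).

c_0 = -1, c_1 = 1, c_2 = -1, c_3 = 1; R = 1.


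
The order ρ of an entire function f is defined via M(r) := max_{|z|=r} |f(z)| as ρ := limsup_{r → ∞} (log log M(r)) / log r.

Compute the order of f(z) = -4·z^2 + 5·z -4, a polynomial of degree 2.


|f(z)| ≤ Σ|c_k|·r^k = O(r^2) as r → ∞. Polynomial growth is O(e^{r^ε}) for every ε > 0 (since r^2/e^{r^ε} → 0), so ρ ≤ ε for all ε > 0, i.e. ρ = 0. Every nonconstant polynomial has order 0.
Therefore ρ = 0.

Order ρ = 0.


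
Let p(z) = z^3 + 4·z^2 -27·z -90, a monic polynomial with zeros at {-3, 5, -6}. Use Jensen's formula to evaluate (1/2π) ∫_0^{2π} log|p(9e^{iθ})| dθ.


Zeros: -6, -3, 5; r = 9.
Inside |z| < r: -6, -3, 5. Outside (|z| ≥ r): ∅.
p(0) = -90, so log|p(0)| = log(90) = 4.4998.
Apply Jensen: I(r) = log|p(0)| + Σ_k log(r/|z_k|), summed over zeros inside |z| < r.
  log(r/|z_k|) for z_k = -3: log(9/3) = 1.0986
  log(r/|z_k|) for z_k = 5: log(9/5) = 0.5878
  log(r/|z_k|) for z_k = -6: log(9/6) = 0.4055
Sum over inside zeros: 2.0919.
I(r) = log|p(0)| + (inside sum) = 4.4998 + 2.0919 = 6.5917.
Closed form (all zeros inside, monic): I(r) = n·log(r) = 3·log(9) = 6.5917. ✓

I(r) ≈ 6.5917.


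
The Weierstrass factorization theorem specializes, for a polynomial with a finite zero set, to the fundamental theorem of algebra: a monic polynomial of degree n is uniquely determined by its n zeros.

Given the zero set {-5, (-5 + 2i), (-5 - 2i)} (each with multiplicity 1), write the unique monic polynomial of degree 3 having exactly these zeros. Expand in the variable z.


The polynomial is p(z) = ∏_{α ∈ S} (z − α), where S = {-5, (-5 + 2i), (-5 - 2i)}.
Expanding the product yields: p(z) = z^3 + 15·z^2 + 79·z + 145.
Note conjugate pairs combine to real quadratics: (z − (-5+2i))(z − (-5−2i)) = z² + 10z + 29.
The resulting polynomial has degree 3 and real coefficients as required.

p(z) = z^3 + 15·z^2 + 79·z + 145.
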